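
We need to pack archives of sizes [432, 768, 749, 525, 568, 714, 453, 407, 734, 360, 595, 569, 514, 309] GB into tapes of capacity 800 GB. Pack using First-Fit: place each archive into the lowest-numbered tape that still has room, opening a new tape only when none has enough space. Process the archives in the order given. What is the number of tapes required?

432 GB → tape 1 (remaining 368 GB)
768 GB → tape 2 (remaining 32 GB)
749 GB → tape 3 (remaining 51 GB)
525 GB → tape 4 (remaining 275 GB)
568 GB → tape 5 (remaining 232 GB)
714 GB → tape 6 (remaining 86 GB)
453 GB → tape 7 (remaining 347 GB)
407 GB → tape 8 (remaining 393 GB)
734 GB → tape 9 (remaining 66 GB)
360 GB → tape 1 (remaining 8 GB)
595 GB → tape 10 (remaining 205 GB)
569 GB → tape 11 (remaining 231 GB)
514 GB → tape 12 (remaining 286 GB)
309 GB → tape 7 (remaining 38 GB)
Final tapes: [432,360] [768] [749] [525] [568] [714] [453,309] [407] [734] [595] [569] [514].

12 tapes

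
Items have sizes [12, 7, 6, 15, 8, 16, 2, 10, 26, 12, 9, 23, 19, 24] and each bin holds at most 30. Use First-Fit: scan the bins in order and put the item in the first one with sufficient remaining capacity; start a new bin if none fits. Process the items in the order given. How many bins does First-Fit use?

8

12 → bin 1 (remaining 18)
7 → bin 1 (remaining 11)
6 → bin 1 (remaining 5)
15 → bin 2 (remaining 15)
8 → bin 2 (remaining 7)
16 → bin 3 (remaining 14)
2 → bin 1 (remaining 3)
10 → bin 3 (remaining 4)
26 → bin 4 (remaining 4)
12 → bin 5 (remaining 18)
9 → bin 5 (remaining 9)
23 → bin 6 (remaining 7)
19 → bin 7 (remaining 11)
24 → bin 8 (remaining 6)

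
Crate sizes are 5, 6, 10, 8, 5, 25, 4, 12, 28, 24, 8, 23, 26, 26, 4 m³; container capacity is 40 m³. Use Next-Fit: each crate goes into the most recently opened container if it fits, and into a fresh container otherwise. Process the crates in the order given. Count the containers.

7 containers

container 1: place 5 m³, 35 m³ left
container 1: place 6 m³, 29 m³ left
container 1: place 10 m³, 19 m³ left
container 1: place 8 m³, 11 m³ left
container 1: place 5 m³, 6 m³ left
container 2: place 25 m³, 15 m³ left
container 2: place 4 m³, 11 m³ left
container 3: place 12 m³, 28 m³ left
container 3: place 28 m³, 0 m³ left
container 4: place 24 m³, 16 m³ left
container 4: place 8 m³, 8 m³ left
container 5: place 23 m³, 17 m³ left
container 6: place 26 m³, 14 m³ left
container 7: place 26 m³, 14 m³ left
container 7: place 4 m³, 10 m³ left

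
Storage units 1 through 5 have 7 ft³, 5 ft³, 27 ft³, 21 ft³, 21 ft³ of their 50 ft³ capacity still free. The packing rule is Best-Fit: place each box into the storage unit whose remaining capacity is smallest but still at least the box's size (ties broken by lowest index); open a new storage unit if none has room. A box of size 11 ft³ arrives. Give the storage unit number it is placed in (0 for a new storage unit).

Storage units with room: storage unit 3 (27 ft³), storage unit 4 (21 ft³), storage unit 5 (21 ft³).
Tightest fit is storage unit 4 with 21 ft³ free.

4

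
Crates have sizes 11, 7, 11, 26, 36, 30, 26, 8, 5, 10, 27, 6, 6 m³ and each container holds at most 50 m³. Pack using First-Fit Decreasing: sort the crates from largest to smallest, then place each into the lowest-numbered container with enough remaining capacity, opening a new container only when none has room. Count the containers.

5 containers

Sorted descending: 36, 30, 27, 26, 26, 11, 11, 10, 8, 7, 6, 6, 5.
Put 36 m³ in container 1; 14 m³ remain.
Put 30 m³ in container 2; 20 m³ remain.
Put 27 m³ in container 3; 23 m³ remain.
Put 26 m³ in container 4; 24 m³ remain.
Put 26 m³ in container 5; 24 m³ remain.
Put 11 m³ in container 1; 3 m³ remain.
Put 11 m³ in container 2; 9 m³ remain.
Put 10 m³ in container 3; 13 m³ remain.
Put 8 m³ in container 2; 1 m³ remain.
Put 7 m³ in container 3; 6 m³ remain.
Put 6 m³ in container 3; 0 m³ remain.
Put 6 m³ in container 4; 18 m³ remain.
Put 5 m³ in container 4; 13 m³ remain.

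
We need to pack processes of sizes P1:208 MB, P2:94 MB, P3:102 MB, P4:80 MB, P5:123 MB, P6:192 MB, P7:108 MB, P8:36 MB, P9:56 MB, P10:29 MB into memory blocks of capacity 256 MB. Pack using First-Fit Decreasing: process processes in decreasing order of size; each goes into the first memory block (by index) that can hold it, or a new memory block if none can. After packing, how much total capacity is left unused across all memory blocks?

Sorted descending: 208, 192, 123, 108, 102, 94, 80, 56, 36, 29.
Put 208 MB in memory block 1; 48 MB remain.
Put 192 MB in memory block 2; 64 MB remain.
Put 123 MB in memory block 3; 133 MB remain.
Put 108 MB in memory block 3; 25 MB remain.
Put 102 MB in memory block 4; 154 MB remain.
Put 94 MB in memory block 4; 60 MB remain.
Put 80 MB in memory block 5; 176 MB remain.
Put 56 MB in memory block 2; 8 MB remain.
Put 36 MB in memory block 1; 12 MB remain.
Put 29 MB in memory block 4; 31 MB remain.
5 memory blocks × 256 MB = 1280 MB; used 1028 MB; unused 252 MB.

252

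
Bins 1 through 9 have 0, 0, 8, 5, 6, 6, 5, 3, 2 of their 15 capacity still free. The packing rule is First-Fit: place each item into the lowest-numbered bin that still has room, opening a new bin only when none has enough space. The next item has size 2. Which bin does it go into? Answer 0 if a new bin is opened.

3

Bins with room: bin 3 (8), bin 4 (5), bin 5 (6), bin 6 (6), bin 7 (5), bin 8 (3), bin 9 (2).
The first with room is bin 3.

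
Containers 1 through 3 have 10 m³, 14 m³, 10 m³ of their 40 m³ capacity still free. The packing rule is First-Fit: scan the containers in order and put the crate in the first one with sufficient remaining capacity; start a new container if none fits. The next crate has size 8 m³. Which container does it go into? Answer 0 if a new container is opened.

1

Containers with room: container 1 (10 m³), container 2 (14 m³), container 3 (10 m³).
The first with room is container 1.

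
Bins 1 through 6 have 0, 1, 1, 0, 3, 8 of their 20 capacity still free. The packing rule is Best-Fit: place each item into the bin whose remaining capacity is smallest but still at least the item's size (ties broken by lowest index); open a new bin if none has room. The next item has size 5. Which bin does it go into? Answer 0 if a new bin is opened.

6

Bins with room: bin 6 (8).
Tightest fit is bin 6 with 8 free.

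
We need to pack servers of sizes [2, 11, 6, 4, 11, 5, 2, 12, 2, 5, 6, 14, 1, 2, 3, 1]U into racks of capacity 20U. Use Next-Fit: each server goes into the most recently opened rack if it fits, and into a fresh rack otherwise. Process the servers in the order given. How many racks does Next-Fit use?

6

Put 2U in rack 1; 18U remain.
Put 11U in rack 1; 7U remain.
Put 6U in rack 1; 1U remain.
Put 4U in rack 2; 16U remain.
Put 11U in rack 2; 5U remain.
Put 5U in rack 2; 0U remain.
Put 2U in rack 3; 18U remain.
Put 12U in rack 3; 6U remain.
Put 2U in rack 3; 4U remain.
Put 5U in rack 4; 15U remain.
Put 6U in rack 4; 9U remain.
Put 14U in rack 5; 6U remain.
Put 1U in rack 5; 5U remain.
Put 2U in rack 5; 3U remain.
Put 3U in rack 5; 0U remain.
Put 1U in rack 6; 19U remain.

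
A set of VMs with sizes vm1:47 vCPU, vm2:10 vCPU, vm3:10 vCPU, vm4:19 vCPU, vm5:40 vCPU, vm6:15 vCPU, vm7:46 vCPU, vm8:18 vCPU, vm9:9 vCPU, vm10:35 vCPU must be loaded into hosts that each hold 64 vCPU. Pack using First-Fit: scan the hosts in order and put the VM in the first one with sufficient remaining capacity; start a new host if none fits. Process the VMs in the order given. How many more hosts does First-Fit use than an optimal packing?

1

First-Fit: [47,10] [10,19,15,18] [40,9] [46] [35] → 5 hosts.
Total size 249 vCPU; any packing needs at least ⌈249/64⌉ = 4 hosts.
An optimal packing achieves that bound: [47,15] [46,18] [40,19] [35,10,10,9] → 4 hosts.
Excess: 5 − 4 = 1.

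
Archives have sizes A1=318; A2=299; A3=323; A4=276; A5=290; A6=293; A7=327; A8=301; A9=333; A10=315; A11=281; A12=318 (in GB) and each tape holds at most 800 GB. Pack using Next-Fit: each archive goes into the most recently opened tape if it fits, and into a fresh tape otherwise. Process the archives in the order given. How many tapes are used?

A1 (318 GB) → tape 1 (remaining 482 GB)
A2 (299 GB) → tape 1 (remaining 183 GB)
A3 (323 GB) → tape 2 (remaining 477 GB)
A4 (276 GB) → tape 2 (remaining 201 GB)
A5 (290 GB) → tape 3 (remaining 510 GB)
A6 (293 GB) → tape 3 (remaining 217 GB)
A7 (327 GB) → tape 4 (remaining 473 GB)
A8 (301 GB) → tape 4 (remaining 172 GB)
A9 (333 GB) → tape 5 (remaining 467 GB)
A10 (315 GB) → tape 5 (remaining 152 GB)
A11 (281 GB) → tape 6 (remaining 519 GB)
A12 (318 GB) → tape 6 (remaining 201 GB)
Final tapes: [318,299] [323,276] [290,293] [327,301] [333,315] [281,318].

6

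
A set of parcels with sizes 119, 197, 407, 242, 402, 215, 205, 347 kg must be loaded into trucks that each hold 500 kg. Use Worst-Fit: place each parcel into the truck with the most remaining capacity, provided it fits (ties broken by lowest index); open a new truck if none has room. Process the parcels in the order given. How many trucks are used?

truck 1: place 119 kg, 381 kg left
truck 1: place 197 kg, 184 kg left
truck 2: place 407 kg, 93 kg left
truck 3: place 242 kg, 258 kg left
truck 4: place 402 kg, 98 kg left
truck 3: place 215 kg, 43 kg left
truck 5: place 205 kg, 295 kg left
truck 6: place 347 kg, 153 kg left
Final trucks: [119,197] [407] [242,215] [402] [205] [347].

6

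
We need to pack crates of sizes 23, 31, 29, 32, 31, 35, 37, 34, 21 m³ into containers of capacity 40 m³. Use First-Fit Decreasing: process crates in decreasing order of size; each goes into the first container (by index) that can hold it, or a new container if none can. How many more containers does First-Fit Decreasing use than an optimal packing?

0

First-Fit Decreasing: [37] [35] [34] [32] [31] [31] [29] [23] [21] → 9 containers.
9 crates exceed 20 m³ (half the capacity), and no two of those can share a container, so at least 9 containers are needed.
So 9 is already optimal.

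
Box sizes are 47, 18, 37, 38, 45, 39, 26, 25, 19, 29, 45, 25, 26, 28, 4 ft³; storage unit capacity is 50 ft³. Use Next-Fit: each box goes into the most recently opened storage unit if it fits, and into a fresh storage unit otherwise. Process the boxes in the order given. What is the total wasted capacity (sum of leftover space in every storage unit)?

199

47 ft³ → storage unit 1 (remaining 3 ft³)
18 ft³ → storage unit 2 (remaining 32 ft³)
37 ft³ → storage unit 3 (remaining 13 ft³)
38 ft³ → storage unit 4 (remaining 12 ft³)
45 ft³ → storage unit 5 (remaining 5 ft³)
39 ft³ → storage unit 6 (remaining 11 ft³)
26 ft³ → storage unit 7 (remaining 24 ft³)
25 ft³ → storage unit 8 (remaining 25 ft³)
19 ft³ → storage unit 8 (remaining 6 ft³)
29 ft³ → storage unit 9 (remaining 21 ft³)
45 ft³ → storage unit 10 (remaining 5 ft³)
25 ft³ → storage unit 11 (remaining 25 ft³)
26 ft³ → storage unit 12 (remaining 24 ft³)
28 ft³ → storage unit 13 (remaining 22 ft³)
4 ft³ → storage unit 13 (remaining 18 ft³)
13 storage units × 50 ft³ = 650 ft³; used 451 ft³; unused 199 ft³.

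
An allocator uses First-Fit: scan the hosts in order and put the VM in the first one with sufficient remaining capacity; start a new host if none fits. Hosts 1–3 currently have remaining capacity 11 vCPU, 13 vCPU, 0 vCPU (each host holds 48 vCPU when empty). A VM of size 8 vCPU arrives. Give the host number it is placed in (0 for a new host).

Hosts with room: host 1 (11 vCPU), host 2 (13 vCPU).
The first with room is host 1.

1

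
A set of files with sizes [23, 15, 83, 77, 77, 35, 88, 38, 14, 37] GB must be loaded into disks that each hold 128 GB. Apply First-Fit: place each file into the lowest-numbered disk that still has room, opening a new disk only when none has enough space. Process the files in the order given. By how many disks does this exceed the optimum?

0

First-Fit: [23,15,83] [77,35,14] [77,38] [88,37] → 4 disks.
Total size 487 GB; any packing needs at least ⌈487/128⌉ = 4 disks.
So 4 is already optimal.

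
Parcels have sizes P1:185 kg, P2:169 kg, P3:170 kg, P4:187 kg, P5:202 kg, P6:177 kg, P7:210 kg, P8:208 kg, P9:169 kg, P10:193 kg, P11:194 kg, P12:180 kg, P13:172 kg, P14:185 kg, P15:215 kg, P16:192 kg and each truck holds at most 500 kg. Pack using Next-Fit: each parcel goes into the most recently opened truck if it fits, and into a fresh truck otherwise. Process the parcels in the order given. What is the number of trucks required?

Put P1 (185 kg) in truck 1; 315 kg remain.
Put P2 (169 kg) in truck 1; 146 kg remain.
Put P3 (170 kg) in truck 2; 330 kg remain.
Put P4 (187 kg) in truck 2; 143 kg remain.
Put P5 (202 kg) in truck 3; 298 kg remain.
Put P6 (177 kg) in truck 3; 121 kg remain.
Put P7 (210 kg) in truck 4; 290 kg remain.
Put P8 (208 kg) in truck 4; 82 kg remain.
Put P9 (169 kg) in truck 5; 331 kg remain.
Put P10 (193 kg) in truck 5; 138 kg remain.
Put P11 (194 kg) in truck 6; 306 kg remain.
Put P12 (180 kg) in truck 6; 126 kg remain.
Put P13 (172 kg) in truck 7; 328 kg remain.
Put P14 (185 kg) in truck 7; 143 kg remain.
Put P15 (215 kg) in truck 8; 285 kg remain.
Put P16 (192 kg) in truck 8; 93 kg remain.
Final trucks: [185,169] [170,187] [202,177] [210,208] [169,193] [194,180] [172,185] [215,192].

8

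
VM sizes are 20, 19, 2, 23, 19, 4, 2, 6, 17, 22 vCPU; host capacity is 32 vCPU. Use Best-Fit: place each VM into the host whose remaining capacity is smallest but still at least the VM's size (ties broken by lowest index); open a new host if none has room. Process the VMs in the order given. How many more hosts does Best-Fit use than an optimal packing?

Best-Fit: [20,2,6] [19] [23,4,2] [19] [17] [22] → 6 hosts.
6 VMs exceed 16 vCPU (half the capacity), and no two of those can share a host, so at least 6 hosts are needed.
So 6 is already optimal.

0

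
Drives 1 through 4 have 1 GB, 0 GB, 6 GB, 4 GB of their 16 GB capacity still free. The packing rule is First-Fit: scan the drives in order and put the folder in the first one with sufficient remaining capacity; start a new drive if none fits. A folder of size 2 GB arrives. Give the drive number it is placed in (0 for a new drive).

Drives with room: drive 3 (6 GB), drive 4 (4 GB).
The first with room is drive 3.

3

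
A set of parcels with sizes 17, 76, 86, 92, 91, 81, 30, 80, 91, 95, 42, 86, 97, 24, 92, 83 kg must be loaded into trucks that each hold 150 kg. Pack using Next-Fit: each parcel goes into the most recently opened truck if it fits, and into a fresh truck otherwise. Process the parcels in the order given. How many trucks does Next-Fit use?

12

truck 1: place 17 kg, 133 kg left
truck 1: place 76 kg, 57 kg left
truck 2: place 86 kg, 64 kg left
truck 3: place 92 kg, 58 kg left
truck 4: place 91 kg, 59 kg left
truck 5: place 81 kg, 69 kg left
truck 5: place 30 kg, 39 kg left
truck 6: place 80 kg, 70 kg left
truck 7: place 91 kg, 59 kg left
truck 8: place 95 kg, 55 kg left
truck 8: place 42 kg, 13 kg left
truck 9: place 86 kg, 64 kg left
truck 10: place 97 kg, 53 kg left
truck 10: place 24 kg, 29 kg left
truck 11: place 92 kg, 58 kg left
truck 12: place 83 kg, 67 kg left
Final trucks: [17,76] [86] [92] [91] [81,30] [80] [91] [95,42] [86] [97,24] [92] [83].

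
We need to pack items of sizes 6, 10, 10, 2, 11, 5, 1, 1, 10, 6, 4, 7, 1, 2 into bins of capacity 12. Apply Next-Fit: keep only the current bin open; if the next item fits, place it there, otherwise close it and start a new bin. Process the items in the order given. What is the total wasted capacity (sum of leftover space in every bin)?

Put 6 in bin 1; 6 remain.
Put 10 in bin 2; 2 remain.
Put 10 in bin 3; 2 remain.
Put 2 in bin 3; 0 remain.
Put 11 in bin 4; 1 remain.
Put 5 in bin 5; 7 remain.
Put 1 in bin 5; 6 remain.
Put 1 in bin 5; 5 remain.
Put 10 in bin 6; 2 remain.
Put 6 in bin 7; 6 remain.
Put 4 in bin 7; 2 remain.
Put 7 in bin 8; 5 remain.
Put 1 in bin 8; 4 remain.
Put 2 in bin 8; 2 remain.
8 bins × 12 = 96; used 76; unused 20.

20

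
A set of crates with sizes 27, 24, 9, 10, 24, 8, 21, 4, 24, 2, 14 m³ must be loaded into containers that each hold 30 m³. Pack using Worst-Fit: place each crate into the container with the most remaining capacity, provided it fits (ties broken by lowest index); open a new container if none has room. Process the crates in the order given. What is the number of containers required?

7

container 1: place 27 m³, 3 m³ left
container 2: place 24 m³, 6 m³ left
container 3: place 9 m³, 21 m³ left
container 3: place 10 m³, 11 m³ left
container 4: place 24 m³, 6 m³ left
container 3: place 8 m³, 3 m³ left
container 5: place 21 m³, 9 m³ left
container 5: place 4 m³, 5 m³ left
container 6: place 24 m³, 6 m³ left
container 2: place 2 m³, 4 m³ left
container 7: place 14 m³, 16 m³ left
Final containers: [27] [24,2] [9,10,8] [24] [21,4] [24] [14].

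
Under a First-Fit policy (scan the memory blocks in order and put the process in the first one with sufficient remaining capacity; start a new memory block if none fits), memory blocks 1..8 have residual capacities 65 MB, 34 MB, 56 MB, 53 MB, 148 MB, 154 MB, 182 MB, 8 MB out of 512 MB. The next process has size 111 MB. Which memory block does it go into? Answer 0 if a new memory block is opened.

5

Memory blocks with room: memory block 5 (148 MB), memory block 6 (154 MB), memory block 7 (182 MB).
The first with room is memory block 5.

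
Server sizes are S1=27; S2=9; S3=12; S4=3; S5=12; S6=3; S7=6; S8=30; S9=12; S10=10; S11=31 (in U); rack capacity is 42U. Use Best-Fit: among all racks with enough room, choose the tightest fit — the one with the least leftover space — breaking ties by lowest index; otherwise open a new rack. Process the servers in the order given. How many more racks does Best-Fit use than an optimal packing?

0

Best-Fit: [27,9,3,3] [12,12,6,12] [30,10] [31] → 4 racks.
Total size 155U; any packing needs at least ⌈155/42⌉ = 4 racks.
So 4 is already optimal.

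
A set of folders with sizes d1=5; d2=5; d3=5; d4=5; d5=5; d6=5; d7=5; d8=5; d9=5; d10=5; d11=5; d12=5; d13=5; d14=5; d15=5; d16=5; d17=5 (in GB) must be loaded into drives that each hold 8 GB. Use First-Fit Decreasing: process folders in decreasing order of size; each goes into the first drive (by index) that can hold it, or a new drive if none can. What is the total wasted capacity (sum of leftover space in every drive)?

51

Sorted descending: 5, 5, 5, 5, 5, 5, 5, 5, 5, 5, 5, 5, 5, 5, 5, 5, 5.
Put 5 GB in drive 1; 3 GB remain.
Put 5 GB in drive 2; 3 GB remain.
Put 5 GB in drive 3; 3 GB remain.
Put 5 GB in drive 4; 3 GB remain.
Put 5 GB in drive 5; 3 GB remain.
Put 5 GB in drive 6; 3 GB remain.
Put 5 GB in drive 7; 3 GB remain.
Put 5 GB in drive 8; 3 GB remain.
Put 5 GB in drive 9; 3 GB remain.
Put 5 GB in drive 10; 3 GB remain.
Put 5 GB in drive 11; 3 GB remain.
Put 5 GB in drive 12; 3 GB remain.
Put 5 GB in drive 13; 3 GB remain.
Put 5 GB in drive 14; 3 GB remain.
Put 5 GB in drive 15; 3 GB remain.
Put 5 GB in drive 16; 3 GB remain.
Put 5 GB in drive 17; 3 GB remain.
17 drives × 8 GB = 136 GB; used 85 GB; unused 51 GB.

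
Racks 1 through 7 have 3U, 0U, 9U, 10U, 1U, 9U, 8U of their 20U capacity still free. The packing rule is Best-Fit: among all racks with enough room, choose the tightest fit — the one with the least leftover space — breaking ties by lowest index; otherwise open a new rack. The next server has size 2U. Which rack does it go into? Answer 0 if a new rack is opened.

Racks with room: rack 1 (3U), rack 3 (9U), rack 4 (10U), rack 6 (9U), rack 7 (8U).
Tightest fit is rack 1 with 3U free.

1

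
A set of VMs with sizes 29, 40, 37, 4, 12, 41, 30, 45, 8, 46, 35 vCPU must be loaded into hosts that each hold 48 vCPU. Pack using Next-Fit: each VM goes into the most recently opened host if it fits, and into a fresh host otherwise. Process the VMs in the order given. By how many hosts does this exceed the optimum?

Next-Fit: [29] [40] [37,4] [12] [41] [30] [45] [8] [46] [35] → 10 hosts.
8 VMs exceed 24 vCPU (half the capacity), and no two of those can share a host, so at least 8 hosts are needed.
An optimal packing achieves that bound: [46] [45] [41,4] [40,8] [37] [35,12] [30] [29] → 8 hosts.
Excess: 10 − 8 = 2.

2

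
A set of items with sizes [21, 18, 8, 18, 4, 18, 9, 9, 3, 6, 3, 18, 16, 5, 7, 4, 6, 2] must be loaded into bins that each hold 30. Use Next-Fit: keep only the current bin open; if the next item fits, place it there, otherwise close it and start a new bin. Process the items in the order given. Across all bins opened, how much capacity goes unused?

bin 1: place 21, 9 left
bin 2: place 18, 12 left
bin 2: place 8, 4 left
bin 3: place 18, 12 left
bin 3: place 4, 8 left
bin 4: place 18, 12 left
bin 4: place 9, 3 left
bin 5: place 9, 21 left
bin 5: place 3, 18 left
bin 5: place 6, 12 left
bin 5: place 3, 9 left
bin 6: place 18, 12 left
bin 7: place 16, 14 left
bin 7: place 5, 9 left
bin 7: place 7, 2 left
bin 8: place 4, 26 left
bin 8: place 6, 20 left
bin 8: place 2, 18 left
8 bins × 30 = 240; used 175; unused 65.

65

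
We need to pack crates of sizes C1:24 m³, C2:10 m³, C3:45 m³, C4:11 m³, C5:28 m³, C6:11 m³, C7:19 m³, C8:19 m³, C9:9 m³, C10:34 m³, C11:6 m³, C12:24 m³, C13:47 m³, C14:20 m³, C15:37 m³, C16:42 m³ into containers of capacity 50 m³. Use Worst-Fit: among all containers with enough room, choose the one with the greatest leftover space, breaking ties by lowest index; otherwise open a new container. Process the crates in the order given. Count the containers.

9 containers

C1 (24 m³) → container 1 (remaining 26 m³)
C2 (10 m³) → container 1 (remaining 16 m³)
C3 (45 m³) → container 2 (remaining 5 m³)
C4 (11 m³) → container 1 (remaining 5 m³)
C5 (28 m³) → container 3 (remaining 22 m³)
C6 (11 m³) → container 3 (remaining 11 m³)
C7 (19 m³) → container 4 (remaining 31 m³)
C8 (19 m³) → container 4 (remaining 12 m³)
C9 (9 m³) → container 4 (remaining 3 m³)
C10 (34 m³) → container 5 (remaining 16 m³)
C11 (6 m³) → container 5 (remaining 10 m³)
C12 (24 m³) → container 6 (remaining 26 m³)
C13 (47 m³) → container 7 (remaining 3 m³)
C14 (20 m³) → container 6 (remaining 6 m³)
C15 (37 m³) → container 8 (remaining 13 m³)
C16 (42 m³) → container 9 (remaining 8 m³)
Final containers: [24,10,11] [45] [28,11] [19,19,9] [34,6] [24,20] [47] [37] [42].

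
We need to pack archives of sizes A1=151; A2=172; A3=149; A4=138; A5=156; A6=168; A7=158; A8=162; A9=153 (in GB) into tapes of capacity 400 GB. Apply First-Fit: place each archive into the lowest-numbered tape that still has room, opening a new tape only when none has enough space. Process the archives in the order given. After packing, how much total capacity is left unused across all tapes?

593

Put A1 (151 GB) in tape 1; 249 GB remain.
Put A2 (172 GB) in tape 1; 77 GB remain.
Put A3 (149 GB) in tape 2; 251 GB remain.
Put A4 (138 GB) in tape 2; 113 GB remain.
Put A5 (156 GB) in tape 3; 244 GB remain.
Put A6 (168 GB) in tape 3; 76 GB remain.
Put A7 (158 GB) in tape 4; 242 GB remain.
Put A8 (162 GB) in tape 4; 80 GB remain.
Put A9 (153 GB) in tape 5; 247 GB remain.
5 tapes × 400 GB = 2000 GB; used 1407 GB; unused 593 GB.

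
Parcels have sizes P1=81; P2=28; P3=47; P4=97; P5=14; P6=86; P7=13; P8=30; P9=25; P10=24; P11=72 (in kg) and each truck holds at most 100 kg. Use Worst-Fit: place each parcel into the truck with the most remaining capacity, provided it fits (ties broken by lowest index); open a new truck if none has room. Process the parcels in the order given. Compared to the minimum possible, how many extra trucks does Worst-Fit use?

0

Worst-Fit: [81,13] [28,47,14] [97] [86] [30,25,24] [72] → 6 trucks.
Total size 517 kg; any packing needs at least ⌈517/100⌉ = 6 trucks.
So 6 is already optimal.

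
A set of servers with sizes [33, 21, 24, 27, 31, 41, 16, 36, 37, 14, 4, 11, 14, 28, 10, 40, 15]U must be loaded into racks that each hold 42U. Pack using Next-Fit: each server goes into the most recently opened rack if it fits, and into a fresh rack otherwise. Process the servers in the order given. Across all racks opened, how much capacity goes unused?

186

Put 33U in rack 1; 9U remain.
Put 21U in rack 2; 21U remain.
Put 24U in rack 3; 18U remain.
Put 27U in rack 4; 15U remain.
Put 31U in rack 5; 11U remain.
Put 41U in rack 6; 1U remain.
Put 16U in rack 7; 26U remain.
Put 36U in rack 8; 6U remain.
Put 37U in rack 9; 5U remain.
Put 14U in rack 10; 28U remain.
Put 4U in rack 10; 24U remain.
Put 11U in rack 10; 13U remain.
Put 14U in rack 11; 28U remain.
Put 28U in rack 11; 0U remain.
Put 10U in rack 12; 32U remain.
Put 40U in rack 13; 2U remain.
Put 15U in rack 14; 27U remain.
14 racks × 42U = 588U; used 402U; unused 186U.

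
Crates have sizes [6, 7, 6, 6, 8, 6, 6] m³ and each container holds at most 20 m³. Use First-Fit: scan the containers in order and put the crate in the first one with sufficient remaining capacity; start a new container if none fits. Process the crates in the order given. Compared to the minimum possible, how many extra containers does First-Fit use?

0

First-Fit: [6,7,6] [6,8,6] [6] → 3 containers.
Total size 45 m³; any packing needs at least ⌈45/20⌉ = 3 containers.
So 3 is already optimal.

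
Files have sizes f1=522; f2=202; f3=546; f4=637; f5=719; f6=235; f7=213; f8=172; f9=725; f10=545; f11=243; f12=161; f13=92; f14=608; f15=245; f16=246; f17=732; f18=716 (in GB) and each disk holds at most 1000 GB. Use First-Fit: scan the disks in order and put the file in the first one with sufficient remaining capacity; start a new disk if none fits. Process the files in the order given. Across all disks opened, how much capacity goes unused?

Put f1 (522 GB) in disk 1; 478 GB remain.
Put f2 (202 GB) in disk 1; 276 GB remain.
Put f3 (546 GB) in disk 2; 454 GB remain.
Put f4 (637 GB) in disk 3; 363 GB remain.
Put f5 (719 GB) in disk 4; 281 GB remain.
Put f6 (235 GB) in disk 1; 41 GB remain.
Put f7 (213 GB) in disk 2; 241 GB remain.
Put f8 (172 GB) in disk 2; 69 GB remain.
Put f9 (725 GB) in disk 5; 275 GB remain.
Put f10 (545 GB) in disk 6; 455 GB remain.
Put f11 (243 GB) in disk 3; 120 GB remain.
Put f12 (161 GB) in disk 4; 120 GB remain.
Put f13 (92 GB) in disk 3; 28 GB remain.
Put f14 (608 GB) in disk 7; 392 GB remain.
Put f15 (245 GB) in disk 5; 30 GB remain.
Put f16 (246 GB) in disk 6; 209 GB remain.
Put f17 (732 GB) in disk 8; 268 GB remain.
Put f18 (716 GB) in disk 9; 284 GB remain.
9 disks × 1000 GB = 9000 GB; used 7559 GB; unused 1441 GB.

1441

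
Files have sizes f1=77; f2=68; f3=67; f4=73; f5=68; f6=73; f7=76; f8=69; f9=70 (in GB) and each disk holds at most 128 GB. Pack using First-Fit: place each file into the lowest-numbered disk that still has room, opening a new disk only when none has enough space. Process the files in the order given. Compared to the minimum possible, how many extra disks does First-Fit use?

0

First-Fit: [77] [68] [67] [73] [68] [73] [76] [69] [70] → 9 disks.
9 files exceed 64 GB (half the capacity), and no two of those can share a disk, so at least 9 disks are needed.
So 9 is already optimal.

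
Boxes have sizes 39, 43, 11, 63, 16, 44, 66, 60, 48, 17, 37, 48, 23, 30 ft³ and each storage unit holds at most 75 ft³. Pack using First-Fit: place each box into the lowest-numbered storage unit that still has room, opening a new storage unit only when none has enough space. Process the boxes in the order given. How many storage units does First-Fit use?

9 storage units

storage unit 1: place 39 ft³, 36 ft³ left
storage unit 2: place 43 ft³, 32 ft³ left
storage unit 1: place 11 ft³, 25 ft³ left
storage unit 3: place 63 ft³, 12 ft³ left
storage unit 1: place 16 ft³, 9 ft³ left
storage unit 4: place 44 ft³, 31 ft³ left
storage unit 5: place 66 ft³, 9 ft³ left
storage unit 6: place 60 ft³, 15 ft³ left
storage unit 7: place 48 ft³, 27 ft³ left
storage unit 2: place 17 ft³, 15 ft³ left
storage unit 8: place 37 ft³, 38 ft³ left
storage unit 9: place 48 ft³, 27 ft³ left
storage unit 4: place 23 ft³, 8 ft³ left
storage unit 8: place 30 ft³, 8 ft³ left
Final storage units: [39,11,16] [43,17] [63] [44,23] [66] [60] [48] [37,30] [48].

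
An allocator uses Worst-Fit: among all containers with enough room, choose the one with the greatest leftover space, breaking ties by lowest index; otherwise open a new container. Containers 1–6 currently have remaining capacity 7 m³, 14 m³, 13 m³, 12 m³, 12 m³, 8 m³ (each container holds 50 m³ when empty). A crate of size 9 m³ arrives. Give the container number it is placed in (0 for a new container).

2

Containers with room: container 2 (14 m³), container 3 (13 m³), container 4 (12 m³), container 5 (12 m³).
Most room is container 2 with 14 m³ free.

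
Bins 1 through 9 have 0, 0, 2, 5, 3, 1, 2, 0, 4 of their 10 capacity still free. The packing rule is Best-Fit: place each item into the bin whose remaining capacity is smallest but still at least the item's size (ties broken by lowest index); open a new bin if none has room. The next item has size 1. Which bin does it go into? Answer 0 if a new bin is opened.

6

Bins with room: bin 3 (2), bin 4 (5), bin 5 (3), bin 6 (1), bin 7 (2), bin 9 (4).
Tightest fit is bin 6 with 1 free.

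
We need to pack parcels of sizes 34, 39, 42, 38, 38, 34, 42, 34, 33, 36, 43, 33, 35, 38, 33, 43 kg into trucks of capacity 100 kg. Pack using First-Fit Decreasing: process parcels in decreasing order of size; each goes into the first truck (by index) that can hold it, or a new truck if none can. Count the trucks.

Sorted descending: 43, 43, 42, 42, 39, 38, 38, 38, 36, 35, 34, 34, 34, 33, 33, 33.
Put 43 kg in truck 1; 57 kg remain.
Put 43 kg in truck 1; 14 kg remain.
Put 42 kg in truck 2; 58 kg remain.
Put 42 kg in truck 2; 16 kg remain.
Put 39 kg in truck 3; 61 kg remain.
Put 38 kg in truck 3; 23 kg remain.
Put 38 kg in truck 4; 62 kg remain.
Put 38 kg in truck 4; 24 kg remain.
Put 36 kg in truck 5; 64 kg remain.
Put 35 kg in truck 5; 29 kg remain.
Put 34 kg in truck 6; 66 kg remain.
Put 34 kg in truck 6; 32 kg remain.
Put 34 kg in truck 7; 66 kg remain.
Put 33 kg in truck 7; 33 kg remain.
Put 33 kg in truck 7; 0 kg remain.
Put 33 kg in truck 8; 67 kg remain.

8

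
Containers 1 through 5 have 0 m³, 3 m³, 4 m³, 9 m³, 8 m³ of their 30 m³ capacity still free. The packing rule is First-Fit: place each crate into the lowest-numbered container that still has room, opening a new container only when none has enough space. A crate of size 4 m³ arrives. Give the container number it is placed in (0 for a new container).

Containers with room: container 3 (4 m³), container 4 (9 m³), container 5 (8 m³).
The first with room is container 3.

3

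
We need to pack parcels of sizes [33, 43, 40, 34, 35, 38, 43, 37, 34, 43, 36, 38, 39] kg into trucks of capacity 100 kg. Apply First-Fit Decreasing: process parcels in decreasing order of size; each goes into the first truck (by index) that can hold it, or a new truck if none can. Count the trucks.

7

Sorted descending: 43, 43, 43, 40, 39, 38, 38, 37, 36, 35, 34, 34, 33.
truck 1: place 43 kg, 57 kg left
truck 1: place 43 kg, 14 kg left
truck 2: place 43 kg, 57 kg left
truck 2: place 40 kg, 17 kg left
truck 3: place 39 kg, 61 kg left
truck 3: place 38 kg, 23 kg left
truck 4: place 38 kg, 62 kg left
truck 4: place 37 kg, 25 kg left
truck 5: place 36 kg, 64 kg left
truck 5: place 35 kg, 29 kg left
truck 6: place 34 kg, 66 kg left
truck 6: place 34 kg, 32 kg left
truck 7: place 33 kg, 67 kg left
Final trucks: [43,43] [43,40] [39,38] [38,37] [36,35] [34,34] [33].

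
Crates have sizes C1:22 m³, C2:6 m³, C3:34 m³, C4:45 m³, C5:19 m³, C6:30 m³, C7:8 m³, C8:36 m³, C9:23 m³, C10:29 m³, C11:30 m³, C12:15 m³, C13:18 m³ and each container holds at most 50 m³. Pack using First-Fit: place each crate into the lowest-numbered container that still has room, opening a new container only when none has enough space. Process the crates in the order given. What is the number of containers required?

8

Put C1 (22 m³) in container 1; 28 m³ remain.
Put C2 (6 m³) in container 1; 22 m³ remain.
Put C3 (34 m³) in container 2; 16 m³ remain.
Put C4 (45 m³) in container 3; 5 m³ remain.
Put C5 (19 m³) in container 1; 3 m³ remain.
Put C6 (30 m³) in container 4; 20 m³ remain.
Put C7 (8 m³) in container 2; 8 m³ remain.
Put C8 (36 m³) in container 5; 14 m³ remain.
Put C9 (23 m³) in container 6; 27 m³ remain.
Put C10 (29 m³) in container 7; 21 m³ remain.
Put C11 (30 m³) in container 8; 20 m³ remain.
Put C12 (15 m³) in container 4; 5 m³ remain.
Put C13 (18 m³) in container 6; 9 m³ remain.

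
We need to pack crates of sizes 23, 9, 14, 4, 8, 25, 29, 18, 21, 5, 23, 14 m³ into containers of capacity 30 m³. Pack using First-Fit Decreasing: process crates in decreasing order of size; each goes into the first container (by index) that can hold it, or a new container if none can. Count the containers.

7

Sorted descending: 29, 25, 23, 23, 21, 18, 14, 14, 9, 8, 5, 4.
29 m³ → container 1 (remaining 1 m³)
25 m³ → container 2 (remaining 5 m³)
23 m³ → container 3 (remaining 7 m³)
23 m³ → container 4 (remaining 7 m³)
21 m³ → container 5 (remaining 9 m³)
18 m³ → container 6 (remaining 12 m³)
14 m³ → container 7 (remaining 16 m³)
14 m³ → container 7 (remaining 2 m³)
9 m³ → container 5 (remaining 0 m³)
8 m³ → container 6 (remaining 4 m³)
5 m³ → container 2 (remaining 0 m³)
4 m³ → container 3 (remaining 3 m³)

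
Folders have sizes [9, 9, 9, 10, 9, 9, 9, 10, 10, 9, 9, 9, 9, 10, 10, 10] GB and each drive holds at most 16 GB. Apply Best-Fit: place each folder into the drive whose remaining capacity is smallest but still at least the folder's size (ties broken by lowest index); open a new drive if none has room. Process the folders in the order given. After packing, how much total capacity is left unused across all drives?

Put 9 GB in drive 1; 7 GB remain.
Put 9 GB in drive 2; 7 GB remain.
Put 9 GB in drive 3; 7 GB remain.
Put 10 GB in drive 4; 6 GB remain.
Put 9 GB in drive 5; 7 GB remain.
Put 9 GB in drive 6; 7 GB remain.
Put 9 GB in drive 7; 7 GB remain.
Put 10 GB in drive 8; 6 GB remain.
Put 10 GB in drive 9; 6 GB remain.
Put 9 GB in drive 10; 7 GB remain.
Put 9 GB in drive 11; 7 GB remain.
Put 9 GB in drive 12; 7 GB remain.
Put 9 GB in drive 13; 7 GB remain.
Put 10 GB in drive 14; 6 GB remain.
Put 10 GB in drive 15; 6 GB remain.
Put 10 GB in drive 16; 6 GB remain.
16 drives × 16 GB = 256 GB; used 150 GB; unused 106 GB.

106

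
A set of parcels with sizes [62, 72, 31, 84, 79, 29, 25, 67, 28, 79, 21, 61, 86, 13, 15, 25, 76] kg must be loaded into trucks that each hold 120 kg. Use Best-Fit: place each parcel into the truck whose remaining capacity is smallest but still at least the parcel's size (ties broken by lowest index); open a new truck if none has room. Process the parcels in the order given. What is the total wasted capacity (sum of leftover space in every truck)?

62 kg → truck 1 (remaining 58 kg)
72 kg → truck 2 (remaining 48 kg)
31 kg → truck 2 (remaining 17 kg)
84 kg → truck 3 (remaining 36 kg)
79 kg → truck 4 (remaining 41 kg)
29 kg → truck 3 (remaining 7 kg)
25 kg → truck 4 (remaining 16 kg)
67 kg → truck 5 (remaining 53 kg)
28 kg → truck 5 (remaining 25 kg)
79 kg → truck 6 (remaining 41 kg)
21 kg → truck 5 (remaining 4 kg)
61 kg → truck 7 (remaining 59 kg)
86 kg → truck 8 (remaining 34 kg)
13 kg → truck 4 (remaining 3 kg)
15 kg → truck 2 (remaining 2 kg)
25 kg → truck 8 (remaining 9 kg)
76 kg → truck 9 (remaining 44 kg)
9 trucks × 120 kg = 1080 kg; used 853 kg; unused 227 kg.

227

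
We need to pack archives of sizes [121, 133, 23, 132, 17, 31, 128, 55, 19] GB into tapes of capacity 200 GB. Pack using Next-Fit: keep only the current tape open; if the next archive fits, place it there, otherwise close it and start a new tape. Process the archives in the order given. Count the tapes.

5

Put 121 GB in tape 1; 79 GB remain.
Put 133 GB in tape 2; 67 GB remain.
Put 23 GB in tape 2; 44 GB remain.
Put 132 GB in tape 3; 68 GB remain.
Put 17 GB in tape 3; 51 GB remain.
Put 31 GB in tape 3; 20 GB remain.
Put 128 GB in tape 4; 72 GB remain.
Put 55 GB in tape 4; 17 GB remain.
Put 19 GB in tape 5; 181 GB remain.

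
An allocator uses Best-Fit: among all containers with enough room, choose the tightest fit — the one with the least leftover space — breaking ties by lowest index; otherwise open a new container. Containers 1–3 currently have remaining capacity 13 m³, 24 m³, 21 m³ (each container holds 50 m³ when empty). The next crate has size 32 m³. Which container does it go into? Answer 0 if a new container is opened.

0

No container has ≥ 32 m³ free, so a new container is opened.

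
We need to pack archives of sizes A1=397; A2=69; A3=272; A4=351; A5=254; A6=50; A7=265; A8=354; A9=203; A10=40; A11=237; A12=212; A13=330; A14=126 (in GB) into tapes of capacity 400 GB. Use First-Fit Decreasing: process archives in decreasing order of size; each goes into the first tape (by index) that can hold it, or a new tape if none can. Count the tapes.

10 tapes

Sorted descending: 397, 354, 351, 330, 272, 265, 254, 237, 212, 203, 126, 69, 50, 40.
397 GB → tape 1 (remaining 3 GB)
354 GB → tape 2 (remaining 46 GB)
351 GB → tape 3 (remaining 49 GB)
330 GB → tape 4 (remaining 70 GB)
272 GB → tape 5 (remaining 128 GB)
265 GB → tape 6 (remaining 135 GB)
254 GB → tape 7 (remaining 146 GB)
237 GB → tape 8 (remaining 163 GB)
212 GB → tape 9 (remaining 188 GB)
203 GB → tape 10 (remaining 197 GB)
126 GB → tape 5 (remaining 2 GB)
69 GB → tape 4 (remaining 1 GB)
50 GB → tape 6 (remaining 85 GB)
40 GB → tape 2 (remaining 6 GB)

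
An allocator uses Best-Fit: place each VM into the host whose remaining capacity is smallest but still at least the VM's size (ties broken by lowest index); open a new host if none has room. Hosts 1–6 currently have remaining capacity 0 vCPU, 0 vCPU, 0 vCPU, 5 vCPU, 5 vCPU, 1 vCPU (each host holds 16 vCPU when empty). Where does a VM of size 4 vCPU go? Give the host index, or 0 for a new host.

4

Hosts with room: host 4 (5 vCPU), host 5 (5 vCPU).
Tightest fit is host 4 with 5 vCPU free.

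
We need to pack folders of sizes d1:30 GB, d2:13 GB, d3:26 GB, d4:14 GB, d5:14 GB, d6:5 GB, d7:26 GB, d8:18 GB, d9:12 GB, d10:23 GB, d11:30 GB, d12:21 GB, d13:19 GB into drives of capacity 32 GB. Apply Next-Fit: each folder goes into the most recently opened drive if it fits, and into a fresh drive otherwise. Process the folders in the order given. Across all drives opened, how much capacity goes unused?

drive 1: place d1 (30 GB), 2 GB left
drive 2: place d2 (13 GB), 19 GB left
drive 3: place d3 (26 GB), 6 GB left
drive 4: place d4 (14 GB), 18 GB left
drive 4: place d5 (14 GB), 4 GB left
drive 5: place d6 (5 GB), 27 GB left
drive 5: place d7 (26 GB), 1 GB left
drive 6: place d8 (18 GB), 14 GB left
drive 6: place d9 (12 GB), 2 GB left
drive 7: place d10 (23 GB), 9 GB left
drive 8: place d11 (30 GB), 2 GB left
drive 9: place d12 (21 GB), 11 GB left
drive 10: place d13 (19 GB), 13 GB left
10 drives × 32 GB = 320 GB; used 251 GB; unused 69 GB.

69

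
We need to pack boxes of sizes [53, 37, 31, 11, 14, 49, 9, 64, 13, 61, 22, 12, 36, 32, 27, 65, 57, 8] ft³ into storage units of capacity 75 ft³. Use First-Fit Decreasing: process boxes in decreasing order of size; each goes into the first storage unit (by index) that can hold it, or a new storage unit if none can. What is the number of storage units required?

9 storage units

Sorted descending: 65, 64, 61, 57, 53, 49, 37, 36, 32, 31, 27, 22, 14, 13, 12, 11, 9, 8.
65 ft³ → storage unit 1 (remaining 10 ft³)
64 ft³ → storage unit 2 (remaining 11 ft³)
61 ft³ → storage unit 3 (remaining 14 ft³)
57 ft³ → storage unit 4 (remaining 18 ft³)
53 ft³ → storage unit 5 (remaining 22 ft³)
49 ft³ → storage unit 6 (remaining 26 ft³)
37 ft³ → storage unit 7 (remaining 38 ft³)
36 ft³ → storage unit 7 (remaining 2 ft³)
32 ft³ → storage unit 8 (remaining 43 ft³)
31 ft³ → storage unit 8 (remaining 12 ft³)
27 ft³ → storage unit 9 (remaining 48 ft³)
22 ft³ → storage unit 5 (remaining 0 ft³)
14 ft³ → storage unit 3 (remaining 0 ft³)
13 ft³ → storage unit 4 (remaining 5 ft³)
12 ft³ → storage unit 6 (remaining 14 ft³)
11 ft³ → storage unit 2 (remaining 0 ft³)
9 ft³ → storage unit 1 (remaining 1 ft³)
8 ft³ → storage unit 6 (remaining 6 ft³)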